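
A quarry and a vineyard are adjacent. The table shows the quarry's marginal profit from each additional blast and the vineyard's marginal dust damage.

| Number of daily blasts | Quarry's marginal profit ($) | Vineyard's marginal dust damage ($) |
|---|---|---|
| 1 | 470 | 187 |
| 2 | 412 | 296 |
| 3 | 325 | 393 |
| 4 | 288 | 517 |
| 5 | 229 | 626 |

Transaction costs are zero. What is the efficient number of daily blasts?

Bargaining reaches the level where marginal profit last exceeds marginal dust damage.
That holds through level 2 (412 ≥ 296) but not at 3 (325 < 393).

2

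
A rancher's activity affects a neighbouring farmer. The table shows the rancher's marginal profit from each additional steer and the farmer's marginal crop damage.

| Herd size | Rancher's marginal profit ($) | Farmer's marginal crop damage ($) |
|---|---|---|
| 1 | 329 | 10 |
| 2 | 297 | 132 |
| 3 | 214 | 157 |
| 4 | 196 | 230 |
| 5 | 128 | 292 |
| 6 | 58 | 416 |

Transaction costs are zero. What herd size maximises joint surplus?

3

Bargaining reaches the level where marginal profit last exceeds marginal crop damage.
That holds through level 3 (214 ≥ 157) but not at 4 (196 < 230).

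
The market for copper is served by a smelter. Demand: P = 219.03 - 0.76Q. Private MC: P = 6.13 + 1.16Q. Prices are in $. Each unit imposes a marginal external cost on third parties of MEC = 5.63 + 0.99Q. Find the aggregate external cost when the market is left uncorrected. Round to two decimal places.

$6710.59

Market equilibrium (private): 6.13 + 1.16Q = 219.03 - 0.76Q → Q_m = 110.8854.
Total external cost = ∫₀^{Q_m} (5.63 + 0.99Q) dQ = 5.63×110.8854 + ½×0.99×110.8854² = 6710.5929.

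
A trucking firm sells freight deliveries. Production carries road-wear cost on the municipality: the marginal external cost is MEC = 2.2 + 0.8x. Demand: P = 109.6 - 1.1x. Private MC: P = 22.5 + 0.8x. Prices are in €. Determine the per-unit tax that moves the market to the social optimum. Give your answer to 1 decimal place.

Social marginal cost = private MC + MEC = 24.7 + 1.6x.
Set SMC = demand: 24.7 + 1.6x = 109.6 - 1.1x → x* = 31.4444.
The Pigouvian tax equals MEC at x*: 2.2 + 0.8×31.4444 = 27.3555.

tax = €27.4 per unit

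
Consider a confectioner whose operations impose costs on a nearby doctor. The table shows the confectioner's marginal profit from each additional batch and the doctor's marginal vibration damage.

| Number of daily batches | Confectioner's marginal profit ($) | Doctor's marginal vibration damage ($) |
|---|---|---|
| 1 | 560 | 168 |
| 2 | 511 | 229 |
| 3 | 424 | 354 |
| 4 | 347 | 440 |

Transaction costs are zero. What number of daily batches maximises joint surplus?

Bargaining reaches the level where marginal profit last exceeds marginal vibration damage.
That holds through level 3 (424 ≥ 354) but not at 4 (347 < 440).

3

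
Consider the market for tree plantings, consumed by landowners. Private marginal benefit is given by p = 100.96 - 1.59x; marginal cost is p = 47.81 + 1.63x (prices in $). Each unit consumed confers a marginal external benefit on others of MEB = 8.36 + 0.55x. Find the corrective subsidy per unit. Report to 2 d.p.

subsidy = $21.03 per unit

Social marginal benefit = demand + MEB = 109.32 - 1.04x.
Set SMB = MC: 109.32 - 1.04x = 47.81 + 1.63x → x* = 23.0375.
The Pigouvian subsidy equals MEB at x*: 8.36 + 0.55×23.0375 = 21.0306.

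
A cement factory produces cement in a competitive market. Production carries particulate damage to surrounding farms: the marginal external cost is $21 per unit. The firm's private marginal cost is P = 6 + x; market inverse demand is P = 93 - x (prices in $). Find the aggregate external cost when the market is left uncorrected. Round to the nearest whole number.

Market equilibrium (private): 6 + x = 93 - x → x_m = 43.5000.
Total external cost = MEC × x_m = 21 × 43.5000 = 913.5000.

$914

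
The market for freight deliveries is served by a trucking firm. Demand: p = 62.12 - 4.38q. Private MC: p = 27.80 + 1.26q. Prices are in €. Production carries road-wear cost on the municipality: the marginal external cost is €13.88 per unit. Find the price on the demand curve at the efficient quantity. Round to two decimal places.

Social marginal cost = private MC + MEC = 41.68 + 1.26q.
Set SMC = demand: 41.68 + 1.26q = 62.12 - 4.38q → q* = 3.6241.
Consumer price on the demand curve at q*: 62.12 − 4.38×3.6241 = 46.2464.

P = €46.25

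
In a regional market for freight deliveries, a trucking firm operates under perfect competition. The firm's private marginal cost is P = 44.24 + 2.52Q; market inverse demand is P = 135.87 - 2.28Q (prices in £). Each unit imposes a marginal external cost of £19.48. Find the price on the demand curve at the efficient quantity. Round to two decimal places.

P = £101.60

Social marginal cost = private MC + MEC = 63.72 + 2.52Q.
Set SMC = demand: 63.72 + 2.52Q = 135.87 - 2.28Q → Q* = 15.0313.
Consumer price on the demand curve at Q*: 135.87 − 2.28×15.0313 = 101.5986.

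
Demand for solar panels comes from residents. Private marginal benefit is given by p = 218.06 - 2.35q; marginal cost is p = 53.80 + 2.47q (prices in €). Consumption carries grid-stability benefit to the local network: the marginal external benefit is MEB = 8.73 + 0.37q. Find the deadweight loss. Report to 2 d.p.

Market equilibrium (private): 53.80 + 2.47q = 218.06 - 2.35q → q_m = 34.0788.
Social marginal benefit = demand + MEB = 226.79 - 1.98q.
Set SMB = MC: 226.79 - 1.98q = 53.80 + 2.47q → q* = 38.8742.
The welfare-loss triangle has base |q_m − q*| and height MEB(q_m) (the vertical gap between SMB and MC is zero at q* and MEB at q_m).
DWL = ½ × 4.7954 × 21.3392 = 51.1650.

DWL = €51.16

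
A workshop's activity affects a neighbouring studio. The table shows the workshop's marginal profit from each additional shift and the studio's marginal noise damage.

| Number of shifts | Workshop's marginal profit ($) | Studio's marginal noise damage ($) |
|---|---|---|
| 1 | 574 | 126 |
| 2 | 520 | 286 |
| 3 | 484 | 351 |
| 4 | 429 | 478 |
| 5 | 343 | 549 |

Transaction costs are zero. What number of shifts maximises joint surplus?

Bargaining reaches the level where marginal profit last exceeds marginal noise damage.
That holds through level 3 (484 ≥ 351) but not at 4 (429 < 478).

3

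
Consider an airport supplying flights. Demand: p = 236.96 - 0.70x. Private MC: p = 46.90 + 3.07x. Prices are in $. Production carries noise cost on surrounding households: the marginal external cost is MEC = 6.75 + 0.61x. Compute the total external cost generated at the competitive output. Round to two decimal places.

$1115.47

Market equilibrium (private): 46.90 + 3.07x = 236.96 - 0.70x → x_m = 50.4138.
Total external cost = ∫₀^{x_m} (6.75 + 0.61x) dx = 6.75×50.4138 + ½×0.61×50.4138² = 1115.4663.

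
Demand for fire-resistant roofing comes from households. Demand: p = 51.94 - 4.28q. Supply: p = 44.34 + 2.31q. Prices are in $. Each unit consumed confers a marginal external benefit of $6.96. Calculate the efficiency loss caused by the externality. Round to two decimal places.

DWL = $3.68

Market equilibrium (private): 44.34 + 2.31q = 51.94 - 4.28q → q_m = 1.1533.
Social marginal benefit = demand + MEB = 58.90 - 4.28q.
Set SMB = MC: 58.90 - 4.28q = 44.34 + 2.31q → q* = 2.2094.
The loss is the area between SMB and MC from q* to q_m; with linear curves that's a triangle of height MEB(q_m).
DWL = ½ × 1.0561 × 6.9600 = 3.6752.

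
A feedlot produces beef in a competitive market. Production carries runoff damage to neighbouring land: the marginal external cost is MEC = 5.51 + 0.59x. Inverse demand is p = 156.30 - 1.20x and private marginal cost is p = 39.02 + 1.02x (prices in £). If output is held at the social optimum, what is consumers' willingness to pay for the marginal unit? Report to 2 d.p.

Social marginal cost = private MC + MEC = 44.53 + 1.61x.
Set SMC = demand: 44.53 + 1.61x = 156.30 - 1.20x → x* = 39.7758.
Consumer price on the demand curve at x*: 156.30 − 1.20×39.7758 = 108.5690.

P = £108.57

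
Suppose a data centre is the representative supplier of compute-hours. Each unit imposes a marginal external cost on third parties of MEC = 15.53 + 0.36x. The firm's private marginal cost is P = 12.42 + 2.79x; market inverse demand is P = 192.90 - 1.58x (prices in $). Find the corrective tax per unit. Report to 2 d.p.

Social marginal cost = private MC + MEC = 27.95 + 3.15x.
Set SMC = demand: 27.95 + 3.15x = 192.90 - 1.58x → x* = 34.8732.
The Pigouvian tax equals MEC at x*: 15.53 + 0.36×34.8732 = 28.0844.

tax = $28.08 per unit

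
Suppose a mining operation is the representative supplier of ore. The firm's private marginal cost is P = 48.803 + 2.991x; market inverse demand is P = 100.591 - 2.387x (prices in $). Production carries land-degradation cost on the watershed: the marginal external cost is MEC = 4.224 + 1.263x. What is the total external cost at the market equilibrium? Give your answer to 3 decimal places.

Market equilibrium (private): 48.803 + 2.991x = 100.591 - 2.387x → x_m = 9.6296.
Total external cost = ∫₀^{x_m} (4.224 + 1.263x) dx = 4.224×9.6296 + ½×1.263×9.6296² = 99.2339.

$99.234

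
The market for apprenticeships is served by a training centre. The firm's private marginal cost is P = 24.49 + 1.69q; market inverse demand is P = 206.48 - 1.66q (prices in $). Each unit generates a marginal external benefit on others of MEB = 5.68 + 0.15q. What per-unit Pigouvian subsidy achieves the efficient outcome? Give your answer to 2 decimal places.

Social marginal cost = private MC − MEB = 18.81 + 1.54q.
Set SMC = demand: 18.81 + 1.54q = 206.48 - 1.66q → q* = 58.6469.
The Pigouvian subsidy equals MEB at q*: 5.68 + 0.15×58.6469 = 14.4770.

subsidy = $14.48 per unit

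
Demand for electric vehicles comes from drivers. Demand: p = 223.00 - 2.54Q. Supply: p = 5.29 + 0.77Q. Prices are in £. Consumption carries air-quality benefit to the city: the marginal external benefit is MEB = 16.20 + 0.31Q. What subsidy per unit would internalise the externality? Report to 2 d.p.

subsidy = £40.37 per unit

Social marginal benefit = demand + MEB = 239.20 - 2.23Q.
Set SMB = MC: 239.20 - 2.23Q = 5.29 + 0.77Q → Q* = 77.9700.
The Pigouvian subsidy equals MEB at Q*: 16.20 + 0.31×77.9700 = 40.3707.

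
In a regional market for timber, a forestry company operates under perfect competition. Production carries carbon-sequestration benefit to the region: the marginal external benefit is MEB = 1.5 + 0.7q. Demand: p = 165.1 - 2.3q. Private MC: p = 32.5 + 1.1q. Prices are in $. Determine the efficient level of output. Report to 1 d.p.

q* = 49.7

Social marginal cost = private MC − MEB = 31.0 + 0.4q.
Set SMC = demand: 31.0 + 0.4q = 165.1 - 2.3q → q* = 49.6667.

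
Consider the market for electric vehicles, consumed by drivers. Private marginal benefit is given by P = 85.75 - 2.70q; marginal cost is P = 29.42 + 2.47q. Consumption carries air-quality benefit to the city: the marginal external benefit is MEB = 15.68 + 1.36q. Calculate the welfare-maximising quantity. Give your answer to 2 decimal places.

Social marginal benefit = demand + MEB = 101.43 - 1.34q.
Set SMB = MC: 101.43 - 1.34q = 29.42 + 2.47q → q* = 18.9003.

q* = 18.90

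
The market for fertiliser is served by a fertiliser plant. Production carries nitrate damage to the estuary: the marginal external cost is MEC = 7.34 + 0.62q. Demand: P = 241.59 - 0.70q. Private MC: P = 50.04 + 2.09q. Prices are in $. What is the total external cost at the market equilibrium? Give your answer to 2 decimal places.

$1965.16

Market equilibrium (private): 50.04 + 2.09q = 241.59 - 0.70q → q_m = 68.6559.
Total external cost = ∫₀^{q_m} (7.34 + 0.62q) dq = 7.34×68.6559 + ½×0.62×68.6559² = 1965.1604.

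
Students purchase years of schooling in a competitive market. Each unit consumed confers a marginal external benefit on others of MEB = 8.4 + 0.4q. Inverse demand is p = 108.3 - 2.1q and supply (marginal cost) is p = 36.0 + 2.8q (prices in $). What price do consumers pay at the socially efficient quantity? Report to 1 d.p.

P = $70.6

Social marginal benefit = demand + MEB = 116.7 - 1.7q.
Set SMB = MC: 116.7 - 1.7q = 36.0 + 2.8q → q* = 17.9333.
Consumer price on the demand curve at q*: 108.3 − 2.1×17.9333 = 70.6401.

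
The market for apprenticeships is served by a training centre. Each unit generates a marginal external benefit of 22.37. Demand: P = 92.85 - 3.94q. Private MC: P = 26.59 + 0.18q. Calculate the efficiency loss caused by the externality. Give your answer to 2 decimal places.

DWL = 60.73

Market equilibrium (private): 26.59 + 0.18q = 92.85 - 3.94q → q_m = 16.0825.
Social marginal cost = private MC − MEB = 4.22 + 0.18q.
Set SMC = demand: 4.22 + 0.18q = 92.85 - 3.94q → q* = 21.5121.
Height of the DWL triangle at q_m is demand(q_m) − SMC(q_m) = MEB(q_m) = 22.3700.
DWL = ½ × 5.4296 × 22.3700 = 60.7301.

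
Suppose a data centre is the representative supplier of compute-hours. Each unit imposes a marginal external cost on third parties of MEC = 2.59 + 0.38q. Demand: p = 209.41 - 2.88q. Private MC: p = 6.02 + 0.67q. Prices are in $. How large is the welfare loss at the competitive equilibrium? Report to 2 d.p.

DWL = $75.51

Market equilibrium (private): 6.02 + 0.67q = 209.41 - 2.88q → q_m = 57.2930.
Social marginal cost = private MC + MEC = 8.61 + 1.05q.
Set SMC = demand: 8.61 + 1.05q = 209.41 - 2.88q → q* = 51.0941.
The welfare-loss triangle has base |q_m − q*| and height MEC(q_m) (the vertical gap between SMC and demand is zero at q* and MEC at q_m).
DWL = ½ × 6.1989 × 24.3613 = 75.5066.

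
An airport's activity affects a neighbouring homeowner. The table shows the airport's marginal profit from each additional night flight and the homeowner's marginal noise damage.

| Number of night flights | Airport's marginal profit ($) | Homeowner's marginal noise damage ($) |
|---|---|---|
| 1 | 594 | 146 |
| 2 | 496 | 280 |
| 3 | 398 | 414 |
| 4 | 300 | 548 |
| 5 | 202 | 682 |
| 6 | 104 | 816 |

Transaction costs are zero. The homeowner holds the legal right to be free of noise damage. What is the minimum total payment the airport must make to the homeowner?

Efficient level: marginal profit ≥ marginal noise damage through level 2, so k* = 2.
With the homeowner holding the right, the airport must at least compensate total damage at k*: 146 + 280 = 426.

$426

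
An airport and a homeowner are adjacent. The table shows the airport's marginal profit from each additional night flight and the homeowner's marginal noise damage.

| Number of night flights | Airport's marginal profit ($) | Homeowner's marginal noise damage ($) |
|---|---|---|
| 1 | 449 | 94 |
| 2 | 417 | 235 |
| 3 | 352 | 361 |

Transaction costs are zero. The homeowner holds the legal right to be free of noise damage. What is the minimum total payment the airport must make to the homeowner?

Efficient level: marginal profit ≥ marginal noise damage through level 2, so k* = 2.
With the homeowner holding the right, the airport must at least compensate total damage at k*: 94 + 235 = 329.

$329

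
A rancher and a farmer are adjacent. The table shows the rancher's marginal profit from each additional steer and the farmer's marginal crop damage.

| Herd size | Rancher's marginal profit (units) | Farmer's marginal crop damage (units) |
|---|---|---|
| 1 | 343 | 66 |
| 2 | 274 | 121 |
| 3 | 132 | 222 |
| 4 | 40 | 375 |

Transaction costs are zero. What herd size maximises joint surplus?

2

Bargaining reaches the level where marginal profit last exceeds marginal crop damage.
That holds through level 2 (274 ≥ 121) but not at 3 (132 < 222).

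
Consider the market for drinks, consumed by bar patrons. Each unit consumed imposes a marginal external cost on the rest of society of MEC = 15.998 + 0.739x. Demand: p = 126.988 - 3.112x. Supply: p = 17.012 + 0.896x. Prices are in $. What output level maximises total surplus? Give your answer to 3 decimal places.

Social marginal benefit = demand − MEC = 110.990 - 3.851x.
Set SMB = MC: 110.990 - 3.851x = 17.012 + 0.896x → x* = 19.7973.

x* = 19.797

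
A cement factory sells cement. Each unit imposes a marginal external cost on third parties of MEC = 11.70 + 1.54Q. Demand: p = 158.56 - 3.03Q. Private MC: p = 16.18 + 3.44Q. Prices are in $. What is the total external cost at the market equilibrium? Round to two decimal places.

Market equilibrium (private): 16.18 + 3.44Q = 158.56 - 3.03Q → Q_m = 22.0062.
Total external cost = ∫₀^{Q_m} (11.70 + 1.54Q) dQ = 11.70×22.0062 + ½×1.54×22.0062² = 630.3626.

$630.36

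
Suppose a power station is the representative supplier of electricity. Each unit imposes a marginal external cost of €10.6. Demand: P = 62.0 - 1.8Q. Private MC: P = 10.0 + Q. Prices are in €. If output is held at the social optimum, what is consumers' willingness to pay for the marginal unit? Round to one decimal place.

Social marginal cost = private MC + MEC = 20.6 + Q.
Set SMC = demand: 20.6 + Q = 62.0 - 1.8Q → Q* = 14.7857.
Consumer price on the demand curve at Q*: 62.0 − 1.8×14.7857 = 35.3857.

P = €35.4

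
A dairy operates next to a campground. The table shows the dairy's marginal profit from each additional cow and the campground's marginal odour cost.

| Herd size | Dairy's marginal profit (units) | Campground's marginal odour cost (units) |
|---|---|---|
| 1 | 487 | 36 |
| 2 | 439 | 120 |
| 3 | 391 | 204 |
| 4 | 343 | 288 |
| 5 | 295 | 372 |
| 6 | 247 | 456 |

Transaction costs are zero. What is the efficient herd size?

Bargaining reaches the level where marginal profit last exceeds marginal odour cost.
That holds through level 4 (343 ≥ 288) but not at 5 (295 < 372).

4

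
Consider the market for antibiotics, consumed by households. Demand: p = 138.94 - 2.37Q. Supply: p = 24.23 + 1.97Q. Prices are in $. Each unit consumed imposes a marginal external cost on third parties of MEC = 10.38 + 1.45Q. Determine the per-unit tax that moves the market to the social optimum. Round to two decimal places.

Social marginal benefit = demand − MEC = 128.56 - 3.82Q.
Set SMB = MC: 128.56 - 3.82Q = 24.23 + 1.97Q → Q* = 18.0190.
The Pigouvian tax equals MEC at Q*: 10.38 + 1.45×18.0190 = 36.5076.

tax = $36.51 per unit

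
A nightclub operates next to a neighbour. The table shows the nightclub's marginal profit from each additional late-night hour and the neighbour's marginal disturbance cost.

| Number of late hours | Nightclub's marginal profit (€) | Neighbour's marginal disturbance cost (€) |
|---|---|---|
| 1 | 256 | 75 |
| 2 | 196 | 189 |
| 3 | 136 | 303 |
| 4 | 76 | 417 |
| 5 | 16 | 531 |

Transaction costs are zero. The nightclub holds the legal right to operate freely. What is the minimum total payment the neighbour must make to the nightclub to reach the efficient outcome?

€228

Left alone the nightclub would choose level 5 (marginal profit stays positive).
Efficient level: k* = 2 (marginal profit ≥ marginal disturbance cost through 2).
The neighbour must at least cover the nightclub's forgone profit from cutting 5→2: 136 + 76 + 16 = 228.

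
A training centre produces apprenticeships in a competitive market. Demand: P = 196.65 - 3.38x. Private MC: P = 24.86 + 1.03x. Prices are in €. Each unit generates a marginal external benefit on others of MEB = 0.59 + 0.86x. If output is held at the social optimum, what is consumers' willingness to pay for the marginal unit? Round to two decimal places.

Social marginal cost = private MC − MEB = 24.27 + 0.17x.
Set SMC = demand: 24.27 + 0.17x = 196.65 - 3.38x → x* = 48.5577.
Consumer price on the demand curve at x*: 196.65 − 3.38×48.5577 = 32.5250.

P = €32.52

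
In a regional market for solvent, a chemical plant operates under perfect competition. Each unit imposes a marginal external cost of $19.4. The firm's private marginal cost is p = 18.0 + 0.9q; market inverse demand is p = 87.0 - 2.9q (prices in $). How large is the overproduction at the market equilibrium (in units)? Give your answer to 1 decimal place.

Market equilibrium (private): 18.0 + 0.9q = 87.0 - 2.9q → q_m = 18.1579.
Social marginal cost = private MC + MEC = 37.4 + 0.9q.
Set SMC = demand: 37.4 + 0.9q = 87.0 - 2.9q → q* = 13.0526.
Gap = |18.1579 − 13.0526| = 5.1053.

5.1 units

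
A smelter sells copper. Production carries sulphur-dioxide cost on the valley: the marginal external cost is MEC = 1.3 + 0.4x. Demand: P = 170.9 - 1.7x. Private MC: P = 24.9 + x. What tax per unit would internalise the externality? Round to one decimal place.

Social marginal cost = private MC + MEC = 26.2 + 1.4x.
Set SMC = demand: 26.2 + 1.4x = 170.9 - 1.7x → x* = 46.6774.
The Pigouvian tax equals MEC at x*: 1.3 + 0.4×46.6774 = 19.9710.

tax = 20.0 per unit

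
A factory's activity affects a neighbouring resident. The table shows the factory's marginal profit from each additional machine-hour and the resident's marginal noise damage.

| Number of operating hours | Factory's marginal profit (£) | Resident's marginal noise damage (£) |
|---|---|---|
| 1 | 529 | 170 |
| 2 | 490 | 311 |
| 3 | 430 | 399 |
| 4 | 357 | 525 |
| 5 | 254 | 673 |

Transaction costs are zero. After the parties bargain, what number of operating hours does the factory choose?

Bargaining reaches the level where marginal profit last exceeds marginal noise damage.
That holds through level 3 (430 ≥ 399) but not at 4 (357 < 525).

3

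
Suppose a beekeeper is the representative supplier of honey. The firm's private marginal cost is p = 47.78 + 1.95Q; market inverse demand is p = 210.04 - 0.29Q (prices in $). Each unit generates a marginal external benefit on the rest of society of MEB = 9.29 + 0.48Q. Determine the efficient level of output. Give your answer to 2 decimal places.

Q* = 97.47

Social marginal cost = private MC − MEB = 38.49 + 1.47Q.
Set SMC = demand: 38.49 + 1.47Q = 210.04 - 0.29Q → Q* = 97.4716.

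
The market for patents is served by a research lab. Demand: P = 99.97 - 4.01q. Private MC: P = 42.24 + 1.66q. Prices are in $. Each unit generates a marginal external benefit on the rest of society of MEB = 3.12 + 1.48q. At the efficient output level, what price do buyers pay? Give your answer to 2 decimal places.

P = $41.73

Social marginal cost = private MC − MEB = 39.12 + 0.18q.
Set SMC = demand: 39.12 + 0.18q = 99.97 - 4.01q → q* = 14.5227.
Consumer price on the demand curve at q*: 99.97 − 4.01×14.5227 = 41.7340.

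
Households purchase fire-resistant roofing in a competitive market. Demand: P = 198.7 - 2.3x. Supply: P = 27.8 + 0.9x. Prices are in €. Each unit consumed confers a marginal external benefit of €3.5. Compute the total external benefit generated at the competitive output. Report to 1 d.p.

€186.9

Market equilibrium (private): 27.8 + 0.9x = 198.7 - 2.3x → x_m = 53.4063.
Total external benefit = MEB × x_m = 3.5 × 53.4063 = 186.9221.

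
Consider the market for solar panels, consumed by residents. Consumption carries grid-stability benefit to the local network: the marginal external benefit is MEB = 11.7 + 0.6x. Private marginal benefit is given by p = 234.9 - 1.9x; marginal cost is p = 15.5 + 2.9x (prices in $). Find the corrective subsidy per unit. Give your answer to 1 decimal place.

Social marginal benefit = demand + MEB = 246.6 - 1.3x.
Set SMB = MC: 246.6 - 1.3x = 15.5 + 2.9x → x* = 55.0238.
The Pigouvian subsidy equals MEB at x*: 11.7 + 0.6×55.0238 = 44.7143.

subsidy = $44.7 per unit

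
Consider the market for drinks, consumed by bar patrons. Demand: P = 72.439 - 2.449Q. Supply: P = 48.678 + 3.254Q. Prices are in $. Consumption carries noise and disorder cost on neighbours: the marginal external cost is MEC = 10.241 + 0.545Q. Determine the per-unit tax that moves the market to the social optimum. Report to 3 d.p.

tax = $11.420 per unit

Social marginal benefit = demand − MEC = 62.198 - 2.994Q.
Set SMB = MC: 62.198 - 2.994Q = 48.678 + 3.254Q → Q* = 2.1639.
The Pigouvian tax equals MEC at Q*: 10.241 + 0.545×2.1639 = 11.4203.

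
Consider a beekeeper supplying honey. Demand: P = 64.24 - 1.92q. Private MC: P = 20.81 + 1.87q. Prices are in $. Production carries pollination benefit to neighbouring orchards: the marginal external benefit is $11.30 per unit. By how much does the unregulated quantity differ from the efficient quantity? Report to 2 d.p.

Market equilibrium (private): 20.81 + 1.87q = 64.24 - 1.92q → q_m = 11.4591.
Social marginal cost = private MC − MEB = 9.51 + 1.87q.
Set SMC = demand: 9.51 + 1.87q = 64.24 - 1.92q → q* = 14.4406.
Gap = |11.4591 − 14.4406| = 2.9815.

2.98 units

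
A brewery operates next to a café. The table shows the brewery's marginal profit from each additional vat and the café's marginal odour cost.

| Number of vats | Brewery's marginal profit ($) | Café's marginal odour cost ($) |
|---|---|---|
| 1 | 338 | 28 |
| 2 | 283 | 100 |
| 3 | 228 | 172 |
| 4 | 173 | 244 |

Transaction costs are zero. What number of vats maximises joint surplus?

Bargaining reaches the level where marginal profit last exceeds marginal odour cost.
That holds through level 3 (228 ≥ 172) but not at 4 (173 < 244).

3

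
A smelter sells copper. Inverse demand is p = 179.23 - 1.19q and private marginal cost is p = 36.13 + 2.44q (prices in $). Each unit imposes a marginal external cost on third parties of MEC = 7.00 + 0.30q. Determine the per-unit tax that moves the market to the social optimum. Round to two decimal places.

Social marginal cost = private MC + MEC = 43.13 + 2.74q.
Set SMC = demand: 43.13 + 2.74q = 179.23 - 1.19q → q* = 34.6310.
The Pigouvian tax equals MEC at q*: 7.00 + 0.30×34.6310 = 17.3893.

tax = $17.39 per unit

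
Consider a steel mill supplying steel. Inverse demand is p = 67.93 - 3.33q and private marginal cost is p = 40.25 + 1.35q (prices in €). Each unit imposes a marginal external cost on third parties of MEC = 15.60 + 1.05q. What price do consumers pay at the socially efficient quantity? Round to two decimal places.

P = €60.91

Social marginal cost = private MC + MEC = 55.85 + 2.40q.
Set SMC = demand: 55.85 + 2.40q = 67.93 - 3.33q → q* = 2.1082.
Consumer price on the demand curve at q*: 67.93 − 3.33×2.1082 = 60.9097.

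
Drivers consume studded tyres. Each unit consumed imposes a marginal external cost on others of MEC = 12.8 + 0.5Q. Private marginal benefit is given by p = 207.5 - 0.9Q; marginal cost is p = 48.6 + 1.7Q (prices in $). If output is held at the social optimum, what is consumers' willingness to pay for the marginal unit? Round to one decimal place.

Social marginal benefit = demand − MEC = 194.7 - 1.4Q.
Set SMB = MC: 194.7 - 1.4Q = 48.6 + 1.7Q → Q* = 47.1290.
Consumer price on the demand curve at Q*: 207.5 − 0.9×47.1290 = 165.0839.

P = $165.1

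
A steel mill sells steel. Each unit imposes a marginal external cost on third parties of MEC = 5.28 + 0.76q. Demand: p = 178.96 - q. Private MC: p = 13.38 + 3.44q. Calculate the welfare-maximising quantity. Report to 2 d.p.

q* = 30.83

Social marginal cost = private MC + MEC = 18.66 + 4.20q.
Set SMC = demand: 18.66 + 4.20q = 178.96 - q → q* = 30.8269.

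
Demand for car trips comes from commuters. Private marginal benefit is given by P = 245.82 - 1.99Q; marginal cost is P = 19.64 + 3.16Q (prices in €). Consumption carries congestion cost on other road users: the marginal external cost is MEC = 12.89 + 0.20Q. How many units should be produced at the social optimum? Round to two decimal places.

Q* = 39.87

Social marginal benefit = demand − MEC = 232.93 - 2.19Q.
Set SMB = MC: 232.93 - 2.19Q = 19.64 + 3.16Q → Q* = 39.8673.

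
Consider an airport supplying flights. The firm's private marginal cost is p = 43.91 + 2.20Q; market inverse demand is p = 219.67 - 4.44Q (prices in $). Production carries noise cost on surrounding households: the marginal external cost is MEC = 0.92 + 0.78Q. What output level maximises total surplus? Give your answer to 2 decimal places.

Social marginal cost = private MC + MEC = 44.83 + 2.98Q.
Set SMC = demand: 44.83 + 2.98Q = 219.67 - 4.44Q → Q* = 23.5633.

Q* = 23.56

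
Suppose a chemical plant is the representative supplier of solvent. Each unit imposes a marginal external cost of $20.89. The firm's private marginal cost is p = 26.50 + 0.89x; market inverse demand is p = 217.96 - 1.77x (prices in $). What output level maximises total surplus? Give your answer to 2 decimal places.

x* = 64.12

Social marginal cost = private MC + MEC = 47.39 + 0.89x.
Set SMC = demand: 47.39 + 0.89x = 217.96 - 1.77x → x* = 64.1241.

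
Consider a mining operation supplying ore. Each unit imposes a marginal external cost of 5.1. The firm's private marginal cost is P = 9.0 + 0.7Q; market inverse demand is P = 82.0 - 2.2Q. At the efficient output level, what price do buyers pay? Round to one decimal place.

Social marginal cost = private MC + MEC = 14.1 + 0.7Q.
Set SMC = demand: 14.1 + 0.7Q = 82.0 - 2.2Q → Q* = 23.4138.
Consumer price on the demand curve at Q*: 82.0 − 2.2×23.4138 = 30.4896.

P = 30.5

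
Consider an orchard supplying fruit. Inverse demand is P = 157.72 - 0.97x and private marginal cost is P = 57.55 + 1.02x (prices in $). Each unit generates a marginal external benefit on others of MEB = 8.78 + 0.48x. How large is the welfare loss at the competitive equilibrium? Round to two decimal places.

Market equilibrium (private): 57.55 + 1.02x = 157.72 - 0.97x → x_m = 50.3367.
Social marginal cost = private MC − MEB = 48.77 + 0.54x.
Set SMC = demand: 48.77 + 0.54x = 157.72 - 0.97x → x* = 72.1523.
The loss is the area between SMC and demand from x* to x_m; with linear curves that's a triangle of height MEB(x_m).
DWL = ½ × 21.8156 × 32.9416 = 359.3204.

DWL = $359.32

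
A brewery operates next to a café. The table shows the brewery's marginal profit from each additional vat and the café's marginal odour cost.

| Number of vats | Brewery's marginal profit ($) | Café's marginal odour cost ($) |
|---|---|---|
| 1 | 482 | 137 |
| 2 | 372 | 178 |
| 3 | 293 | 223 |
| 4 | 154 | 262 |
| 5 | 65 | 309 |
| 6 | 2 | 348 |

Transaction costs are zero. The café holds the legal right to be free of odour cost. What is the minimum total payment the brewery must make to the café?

$538

Efficient level: marginal profit ≥ marginal odour cost through level 3, so k* = 3.
With the café holding the right, the brewery must at least compensate total damage at k*: 137 + 178 + 223 = 538.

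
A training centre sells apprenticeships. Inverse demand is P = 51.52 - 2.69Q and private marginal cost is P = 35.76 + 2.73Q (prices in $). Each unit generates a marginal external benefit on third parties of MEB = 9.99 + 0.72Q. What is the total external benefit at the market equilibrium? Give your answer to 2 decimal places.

$32.09

Market equilibrium (private): 35.76 + 2.73Q = 51.52 - 2.69Q → Q_m = 2.9077.
Total external benefit = ∫₀^{Q_m} (9.99 + 0.72Q) dQ = 9.99×2.9077 + ½×0.72×2.9077² = 32.0916.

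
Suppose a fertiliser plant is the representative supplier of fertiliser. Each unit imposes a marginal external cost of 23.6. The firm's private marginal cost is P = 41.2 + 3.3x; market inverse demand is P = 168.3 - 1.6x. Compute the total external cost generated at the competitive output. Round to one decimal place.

Market equilibrium (private): 41.2 + 3.3x = 168.3 - 1.6x → x_m = 25.9388.
Total external cost = MEC × x_m = 23.6 × 25.9388 = 612.1557.

612.2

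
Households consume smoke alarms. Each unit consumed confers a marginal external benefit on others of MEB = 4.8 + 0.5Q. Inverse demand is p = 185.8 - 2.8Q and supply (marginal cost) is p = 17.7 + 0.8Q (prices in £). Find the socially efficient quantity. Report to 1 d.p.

Q* = 55.8

Social marginal benefit = demand + MEB = 190.6 - 2.3Q.
Set SMB = MC: 190.6 - 2.3Q = 17.7 + 0.8Q → Q* = 55.7742.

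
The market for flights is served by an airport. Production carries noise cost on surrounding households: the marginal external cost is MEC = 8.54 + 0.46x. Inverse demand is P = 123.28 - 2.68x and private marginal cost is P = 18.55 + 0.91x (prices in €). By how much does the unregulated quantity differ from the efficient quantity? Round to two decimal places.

Market equilibrium (private): 18.55 + 0.91x = 123.28 - 2.68x → x_m = 29.1727.
Social marginal cost = private MC + MEC = 27.09 + 1.37x.
Set SMC = demand: 27.09 + 1.37x = 123.28 - 2.68x → x* = 23.7506.
Gap = |29.1727 − 23.7506| = 5.4221.

5.42 units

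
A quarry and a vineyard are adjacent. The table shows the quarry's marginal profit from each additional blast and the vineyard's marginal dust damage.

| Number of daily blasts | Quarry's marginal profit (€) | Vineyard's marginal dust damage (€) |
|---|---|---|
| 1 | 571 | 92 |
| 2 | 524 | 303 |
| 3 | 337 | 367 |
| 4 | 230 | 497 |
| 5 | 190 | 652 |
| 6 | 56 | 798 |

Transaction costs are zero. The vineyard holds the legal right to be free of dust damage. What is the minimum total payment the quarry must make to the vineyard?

Efficient level: marginal profit ≥ marginal dust damage through level 2, so k* = 2.
With the vineyard holding the right, the quarry must at least compensate total damage at k*: 92 + 303 = 395.

€395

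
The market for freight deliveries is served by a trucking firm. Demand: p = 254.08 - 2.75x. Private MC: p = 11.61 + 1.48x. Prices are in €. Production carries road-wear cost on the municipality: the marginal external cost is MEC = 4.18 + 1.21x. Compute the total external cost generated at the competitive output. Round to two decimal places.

€2227.49

Market equilibrium (private): 11.61 + 1.48x = 254.08 - 2.75x → x_m = 57.3215.
Total external cost = ∫₀^{x_m} (4.18 + 1.21x) dx = 4.18×57.3215 + ½×1.21×57.3215² = 2227.4853.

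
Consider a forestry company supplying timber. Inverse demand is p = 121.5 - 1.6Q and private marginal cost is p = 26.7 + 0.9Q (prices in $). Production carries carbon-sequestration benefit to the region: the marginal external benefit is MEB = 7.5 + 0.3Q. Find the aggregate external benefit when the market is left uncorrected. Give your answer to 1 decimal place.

$500.1

Market equilibrium (private): 26.7 + 0.9Q = 121.5 - 1.6Q → Q_m = 37.9200.
Total external benefit = ∫₀^{Q_m} (7.5 + 0.3Q) dQ = 7.5×37.9200 + ½×0.3×37.9200² = 500.0890.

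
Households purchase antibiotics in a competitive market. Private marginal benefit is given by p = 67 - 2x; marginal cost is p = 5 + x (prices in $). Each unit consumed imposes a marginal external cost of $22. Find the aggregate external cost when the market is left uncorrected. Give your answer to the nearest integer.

Market equilibrium (private): 5 + x = 67 - 2x → x_m = 20.6667.
Total external cost = MEC × x_m = 22 × 20.6667 = 454.6674.

$455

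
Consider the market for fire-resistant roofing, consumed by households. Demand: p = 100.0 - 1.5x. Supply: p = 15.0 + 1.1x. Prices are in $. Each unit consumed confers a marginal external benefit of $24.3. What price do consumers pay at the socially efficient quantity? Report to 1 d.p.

Social marginal benefit = demand + MEB = 124.3 - 1.5x.
Set SMB = MC: 124.3 - 1.5x = 15.0 + 1.1x → x* = 42.0385.
Consumer price on the demand curve at x*: 100.0 − 1.5×42.0385 = 36.9423.

P = $36.9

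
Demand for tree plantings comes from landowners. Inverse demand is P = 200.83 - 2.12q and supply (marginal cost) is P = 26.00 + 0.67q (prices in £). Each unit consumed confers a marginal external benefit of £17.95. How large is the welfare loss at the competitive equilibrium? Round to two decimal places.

Market equilibrium (private): 26.00 + 0.67q = 200.83 - 2.12q → q_m = 62.6631.
Social marginal benefit = demand + MEB = 218.78 - 2.12q.
Set SMB = MC: 218.78 - 2.12q = 26.00 + 0.67q → q* = 69.0968.
Between q* and q_m the wedge SMB − MC runs linearly from 0 to MEB(q_m), so the loss is a triangle.
DWL = ½ × 6.4337 × 17.9500 = 57.7425.

DWL = £57.74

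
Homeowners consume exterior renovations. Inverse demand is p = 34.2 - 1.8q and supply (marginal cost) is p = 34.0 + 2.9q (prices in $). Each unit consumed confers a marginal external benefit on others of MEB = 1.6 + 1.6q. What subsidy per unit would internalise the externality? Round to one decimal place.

subsidy = $2.5 per unit

Social marginal benefit = demand + MEB = 35.8 - 0.2q.
Set SMB = MC: 35.8 - 0.2q = 34.0 + 2.9q → q* = 0.5806.
The Pigouvian subsidy equals MEB at q*: 1.6 + 1.6×0.5806 = 2.5290.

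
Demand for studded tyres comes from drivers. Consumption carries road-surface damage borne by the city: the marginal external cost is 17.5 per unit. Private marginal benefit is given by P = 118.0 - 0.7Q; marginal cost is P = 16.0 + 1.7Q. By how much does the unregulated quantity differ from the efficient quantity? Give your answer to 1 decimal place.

Market equilibrium (private): 16.0 + 1.7Q = 118.0 - 0.7Q → Q_m = 42.5000.
Social marginal benefit = demand − MEC = 100.5 - 0.7Q.
Set SMB = MC: 100.5 - 0.7Q = 16.0 + 1.7Q → Q* = 35.2083.
Gap = |42.5000 − 35.2083| = 7.2917.

7.3 units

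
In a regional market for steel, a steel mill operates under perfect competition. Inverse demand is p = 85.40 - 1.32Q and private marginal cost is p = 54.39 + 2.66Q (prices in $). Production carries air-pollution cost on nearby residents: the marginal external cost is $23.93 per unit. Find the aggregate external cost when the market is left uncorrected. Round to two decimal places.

Market equilibrium (private): 54.39 + 2.66Q = 85.40 - 1.32Q → Q_m = 7.7915.
Total external cost = MEC × Q_m = 23.93 × 7.7915 = 186.4506.

$186.45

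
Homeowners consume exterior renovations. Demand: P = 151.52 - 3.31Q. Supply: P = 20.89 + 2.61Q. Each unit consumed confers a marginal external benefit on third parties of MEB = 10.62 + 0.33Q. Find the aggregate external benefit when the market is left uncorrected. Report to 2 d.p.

Market equilibrium (private): 20.89 + 2.61Q = 151.52 - 3.31Q → Q_m = 22.0659.
Total external benefit = ∫₀^{Q_m} (10.62 + 0.33Q) dQ = 10.62×22.0659 + ½×0.33×22.0659² = 314.6790.

314.68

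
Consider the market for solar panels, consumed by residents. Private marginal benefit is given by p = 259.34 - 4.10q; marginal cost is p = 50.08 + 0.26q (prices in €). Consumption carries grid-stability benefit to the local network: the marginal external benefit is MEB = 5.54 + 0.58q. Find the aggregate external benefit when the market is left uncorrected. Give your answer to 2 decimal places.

€933.93

Market equilibrium (private): 50.08 + 0.26q = 259.34 - 4.10q → q_m = 47.9954.
Total external benefit = ∫₀^{q_m} (5.54 + 0.58q) dq = 5.54×47.9954 + ½×0.58×47.9954² = 933.9265.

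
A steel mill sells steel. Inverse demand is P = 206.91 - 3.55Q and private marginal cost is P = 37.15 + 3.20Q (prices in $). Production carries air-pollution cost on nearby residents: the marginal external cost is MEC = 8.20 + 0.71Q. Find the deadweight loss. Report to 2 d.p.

DWL = $45.50

Market equilibrium (private): 37.15 + 3.20Q = 206.91 - 3.55Q → Q_m = 25.1496.
Social marginal cost = private MC + MEC = 45.35 + 3.91Q.
Set SMC = demand: 45.35 + 3.91Q = 206.91 - 3.55Q → Q* = 21.6568.
The welfare-loss triangle has base |Q_m − Q*| and height MEC(Q_m) (the vertical gap between SMC and demand is zero at Q* and MEC at Q_m).
DWL = ½ × 3.4928 × 26.0562 = 45.5045.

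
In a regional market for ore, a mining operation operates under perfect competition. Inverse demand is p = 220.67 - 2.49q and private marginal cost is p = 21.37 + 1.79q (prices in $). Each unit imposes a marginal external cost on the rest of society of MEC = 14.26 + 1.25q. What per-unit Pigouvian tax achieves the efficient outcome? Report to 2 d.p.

Social marginal cost = private MC + MEC = 35.63 + 3.04q.
Set SMC = demand: 35.63 + 3.04q = 220.67 - 2.49q → q* = 33.4611.
The Pigouvian tax equals MEC at q*: 14.26 + 1.25×33.4611 = 56.0864.

tax = $56.09 per unit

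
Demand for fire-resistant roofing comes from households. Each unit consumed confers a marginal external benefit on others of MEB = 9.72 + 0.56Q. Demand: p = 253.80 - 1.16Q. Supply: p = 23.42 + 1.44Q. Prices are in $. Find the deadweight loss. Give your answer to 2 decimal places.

DWL = $863.06

Market equilibrium (private): 23.42 + 1.44Q = 253.80 - 1.16Q → Q_m = 88.6077.
Social marginal benefit = demand + MEB = 263.52 - 0.60Q.
Set SMB = MC: 263.52 - 0.60Q = 23.42 + 1.44Q → Q* = 117.6961.
The welfare-loss triangle has base |Q_m − Q*| and height MEB(Q_m) (the vertical gap between SMB and MC is zero at Q* and MEB at Q_m).
DWL = ½ × 29.0884 × 59.3403 = 863.0572.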